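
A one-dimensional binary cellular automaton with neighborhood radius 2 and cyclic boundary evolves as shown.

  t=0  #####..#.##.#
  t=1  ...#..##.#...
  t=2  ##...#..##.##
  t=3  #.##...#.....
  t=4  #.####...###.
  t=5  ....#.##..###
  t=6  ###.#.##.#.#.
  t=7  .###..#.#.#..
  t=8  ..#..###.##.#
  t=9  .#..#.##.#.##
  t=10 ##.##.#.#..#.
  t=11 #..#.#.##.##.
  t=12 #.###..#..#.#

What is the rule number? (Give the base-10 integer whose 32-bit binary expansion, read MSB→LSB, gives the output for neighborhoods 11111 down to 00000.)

  #####|.  b31=0 t=0,i=1
  ####.|#  b30=1 t=0,i=3
  ###.#|#  b29=1 t=4,i=11
  ###..|.  b28=0 t=0,i=4
  ##.##|.  b27=0 t=0,i=11
  ##.#.|#  b26=1 t=1,i=8
  ##..#|.  b25=0 t=0,i=5
  ##...|#  b24=1 t=2,i=2
  #.###|.  b23=0 t=0,i=12
  #.##.|#  b22=1 t=0,i=9
  #.#.#|.  b21=0 t=4,i=0
  #.#..|#  b20=1 t=1,i=9
  #..##|#  b19=1 t=1,i=5
  #..#.|#  b18=1 t=0,i=6
  #...#|#  b17=1 t=2,i=3
  #....|#  b16=1 t=1,i=11
  .####|.  b15=0 t=0,i=0
  .###.|#  b14=1 t=4,i=10
  .##.#|.  b13=0 t=0,i=10
  .##..|#  b12=1 t=3,i=3
  .#.##|.  b11=0 t=0,i=8
  .#.#.|#  b10=1 t=6,i=10
  .#..#|.  b9=0 t=1,i=4
  .#...|.  b8=0 t=1,i=10
  ..###|.  b7=0 t=4,i=9
  ..##.|.  b6=0 t=1,i=6
  ..#.#|#  b5=1 t=0,i=7
  ..#..|.  b4=0 t=1,i=3
  ...##|.  b3=0 t=4,i=8
  ...#.|.  b2=0 t=1,i=2
  ....#|#  b1=1 t=1,i=1
  .....|#  b0=1 t=1,i=0
  bits 01100101010111110101010000100011 = 1700746275

1700746275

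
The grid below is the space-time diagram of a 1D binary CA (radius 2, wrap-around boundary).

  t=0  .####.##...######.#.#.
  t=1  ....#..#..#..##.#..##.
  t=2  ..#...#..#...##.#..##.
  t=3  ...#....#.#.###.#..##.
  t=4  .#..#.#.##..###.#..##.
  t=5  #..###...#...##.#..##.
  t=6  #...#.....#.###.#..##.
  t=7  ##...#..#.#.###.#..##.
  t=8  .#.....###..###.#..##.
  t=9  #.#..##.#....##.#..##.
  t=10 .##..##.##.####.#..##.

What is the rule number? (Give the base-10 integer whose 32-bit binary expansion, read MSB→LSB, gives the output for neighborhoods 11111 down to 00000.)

  ##### -> #   bit 31 = 1  t=0,i=13
  ####. -> .   bit 30 = 0  t=0,i=3
  ###.# -> #   bit 29 = 1  t=0,i=4
  ###.. -> .   bit 28 = 0  t=5,i=5
  ##.## -> .   bit 27 = 0  t=0,i=5
  ##.#. -> .   bit 26 = 0  t=0,i=17
  ##..# -> .   bit 25 = 0  t=4,i=10
  ##... -> .   bit 24 = 0  t=0,i=8
  #.### -> #   bit 23 = 1  t=3,i=12
  #.##. -> .   bit 22 = 0  t=0,i=6
  #.#.# -> .   bit 21 = 0  t=0,i=18
  #.#.. -> #   bit 20 = 1  t=0,i=20
  #..## -> .   bit 19 = 0  t=0,i=0
  #..#. -> #   bit 18 = 1  t=1,i=6
  #...# -> .   bit 17 = 0  t=0,i=9
  #.... -> .   bit 16 = 0  t=1,i=0
  .#### -> .   bit 15 = 0  t=0,i=2
  .###. -> #   bit 14 = 1  t=3,i=13
  .##.# -> #   bit 13 = 1  t=1,i=14
  .##.. -> #   bit 12 = 1  t=0,i=7
  .#.## -> .   bit 11 = 0  t=3,i=11
  .#.#. -> #   bit 10 = 1  t=0,i=19
  .#..# -> .   bit 9 = 0  t=0,i=21
  .#... -> #   bit 8 = 1  t=2,i=3
  ..### -> .   bit 7 = 0  t=0,i=1
  ..##. -> #   bit 6 = 1  t=1,i=13
  ..#.# -> #   bit 5 = 1  t=3,i=8
  ..#.. -> .   bit 4 = 0  t=1,i=4
  ...## -> #   bit 3 = 1  t=0,i=10
  ...#. -> .   bit 2 = 0  t=1,i=3
  ....# -> #   bit 1 = 1  t=1,i=2
  ..... -> .   bit 0 = 0  t=1,i=1
  bits 10100000100101000111010101101010 = 2694083946

2694083946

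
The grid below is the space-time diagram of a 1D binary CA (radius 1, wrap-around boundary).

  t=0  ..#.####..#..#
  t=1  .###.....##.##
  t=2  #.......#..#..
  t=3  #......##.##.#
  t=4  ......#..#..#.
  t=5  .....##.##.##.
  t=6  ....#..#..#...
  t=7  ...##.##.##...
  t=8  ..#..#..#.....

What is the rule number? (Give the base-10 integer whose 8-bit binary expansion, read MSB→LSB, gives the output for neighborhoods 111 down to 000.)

  nb ###: next=.  (t=0,i=5, bit7=0)
  nb ##.: next=.  (t=0,i=7, bit6=0)
  nb #.#: next=#  (t=0,i=3, bit5=1)
  nb #..: next=.  (t=0,i=0, bit4=0)
  nb .##: next=.  (t=0,i=4, bit3=0)
  nb .#.: next=#  (t=0,i=2, bit2=1)
  nb ..#: next=#  (t=0,i=1, bit1=1)
  nb ...: next=.  (t=1,i=5, bit0=0)
  bits 00100110 = 38

38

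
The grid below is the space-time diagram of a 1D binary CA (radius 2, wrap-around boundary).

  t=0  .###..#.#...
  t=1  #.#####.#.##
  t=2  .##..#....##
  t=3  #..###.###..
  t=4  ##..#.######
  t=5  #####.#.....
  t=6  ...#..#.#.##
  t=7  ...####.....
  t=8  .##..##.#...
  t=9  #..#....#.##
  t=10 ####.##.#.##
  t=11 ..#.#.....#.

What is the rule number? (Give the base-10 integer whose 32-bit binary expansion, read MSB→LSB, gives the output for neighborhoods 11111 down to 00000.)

  [31] ##### => .  t=1,i=4
  [30] ####. => #  t=1,i=5
  [29] ###.# => .  t=1,i=0
  [28] ###.. => #  t=0,i=3
  [27] ##.## => #  t=1,i=1
  [26] ##.#. => .  t=1,i=7
  [25] ##..# => #  t=0,i=4
  [24] ##... => .  t=6,i=0
  [23] #.### => #  t=1,i=2
  [22] #.##. => .  t=2,i=1
  [21] #.#.# => .  t=1,i=8
  [20] #.#.. => #  t=0,i=8
  [19] #..## => .  t=3,i=2
  [18] #..#. => #  t=0,i=5
  [17] #...# => .  t=6,i=1
  [16] #.... => #  t=0,i=10
  [15] .#### => .  t=1,i=3
  [14] .###. => #  t=0,i=2
  [13] .##.# => .  t=2,i=11
  [12] .##.. => .  t=2,i=2
  [11] .#.## => .  t=1,i=9
  [10] .#.#. => .  t=0,i=7
  [9] .#..# => #  t=3,i=1
  [8] .#... => .  t=0,i=9
  [7] ..### => .  t=0,i=1
  [6] ..##. => .  t=2,i=10
  [5] ..#.# => #  t=0,i=6
  [4] ..#.. => #  t=2,i=5
  [3] ...## => #  t=0,i=0
  [2] ...#. => .  t=6,i=2
  [1] ....# => #  t=0,i=11
  [0] ..... => .  t=5,i=9
  bits 01011010100101010100001000111010 = 1519731258

1519731258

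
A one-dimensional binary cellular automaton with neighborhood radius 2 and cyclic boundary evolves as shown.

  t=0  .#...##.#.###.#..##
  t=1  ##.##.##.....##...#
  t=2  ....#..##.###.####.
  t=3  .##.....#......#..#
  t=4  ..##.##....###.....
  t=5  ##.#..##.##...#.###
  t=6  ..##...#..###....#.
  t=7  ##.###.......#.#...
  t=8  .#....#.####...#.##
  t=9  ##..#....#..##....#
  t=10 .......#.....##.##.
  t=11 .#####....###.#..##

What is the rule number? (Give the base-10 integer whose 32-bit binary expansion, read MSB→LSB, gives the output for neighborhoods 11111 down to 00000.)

85110795

  ##### -> .   bit 31 = 0  t=5,i=18
  ####. -> .   bit 30 = 0  t=2,i=16
  ###.# -> .   bit 29 = 0  t=0,i=12
  ###.. -> .   bit 28 = 0  t=2,i=17
  ##.## -> .   bit 27 = 0  t=1,i=2
  ##.#. -> #   bit 26 = 1  t=0,i=0
  ##..# -> .   bit 25 = 0  t=9,i=2
  ##... -> #   bit 24 = 1  t=1,i=8
  #.### -> .   bit 23 = 0  t=0,i=10
  #.##. -> .   bit 22 = 0  t=1,i=3
  #.#.# -> .   bit 21 = 0  t=0,i=8
  #.#.. -> #   bit 20 = 1  t=0,i=1
  #..## -> .   bit 19 = 0  t=0,i=16
  #..#. -> .   bit 18 = 0  t=3,i=17
  #...# -> #   bit 17 = 1  t=0,i=3
  #.... -> .   bit 16 = 0  t=1,i=9
  .#### -> #   bit 15 = 1  t=2,i=15
  .###. -> .   bit 14 = 0  t=0,i=11
  .##.# -> #   bit 13 = 1  t=0,i=6
  .##.. -> #   bit 12 = 1  t=1,i=7
  .#.## -> .   bit 11 = 0  t=0,i=9
  .#.#. -> .   bit 10 = 0  t=7,i=14
  .#..# -> .   bit 9 = 0  t=0,i=15
  .#... -> .   bit 8 = 0  t=0,i=2
  ..### -> .   bit 7 = 0  t=1,i=18
  ..##. -> .   bit 6 = 0  t=0,i=5
  ..#.# -> .   bit 5 = 0  t=3,i=18
  ..#.. -> .   bit 4 = 0  t=2,i=4
  ...## -> #   bit 3 = 1  t=0,i=4
  ...#. -> .   bit 2 = 0  t=2,i=3
  ....# -> #   bit 1 = 1  t=1,i=11
  ..... -> #   bit 0 = 1  t=1,i=10
  bits 00000101000100101011000000001011 = 85110795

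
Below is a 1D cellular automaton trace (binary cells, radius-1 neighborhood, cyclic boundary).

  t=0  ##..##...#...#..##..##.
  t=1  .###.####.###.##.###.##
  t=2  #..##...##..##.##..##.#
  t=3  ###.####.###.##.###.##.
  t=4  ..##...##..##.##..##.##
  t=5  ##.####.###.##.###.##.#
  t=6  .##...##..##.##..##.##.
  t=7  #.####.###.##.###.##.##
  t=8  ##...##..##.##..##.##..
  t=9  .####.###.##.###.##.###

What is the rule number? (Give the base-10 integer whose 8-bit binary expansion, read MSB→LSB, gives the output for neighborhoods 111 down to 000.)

115

  nb ###: next=.  (t=1,i=2, bit7=0)
  nb ##.: next=#  (t=0,i=1, bit6=1)
  nb #.#: next=#  (t=0,i=22, bit5=1)
  nb #..: next=#  (t=0,i=2, bit4=1)
  nb .##: next=.  (t=0,i=0, bit3=0)
  nb .#.: next=.  (t=0,i=9, bit2=0)
  nb ..#: next=#  (t=0,i=3, bit1=1)
  nb ...: next=#  (t=0,i=7, bit0=1)
  bits 01110011 = 115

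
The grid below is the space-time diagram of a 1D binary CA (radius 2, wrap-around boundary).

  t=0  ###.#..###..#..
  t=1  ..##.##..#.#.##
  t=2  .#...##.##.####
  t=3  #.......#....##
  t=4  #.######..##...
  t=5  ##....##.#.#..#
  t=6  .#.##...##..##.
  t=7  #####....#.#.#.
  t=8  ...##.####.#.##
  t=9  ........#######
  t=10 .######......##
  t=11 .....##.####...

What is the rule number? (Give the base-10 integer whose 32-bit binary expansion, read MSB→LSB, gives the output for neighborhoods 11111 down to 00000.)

1953307175

  #####|.  b31=0 t=4,i=4
  ####.|#  b30=1 t=2,i=13
  ###.#|#  b29=1 t=0,i=2
  ###..|#  b28=1 t=0,i=9
  ##.##|.  b27=0 t=1,i=4
  ##.#.|#  b26=1 t=0,i=3
  ##..#|.  b25=0 t=0,i=10
  ##...|.  b24=0 t=3,i=1
  #.###|.  b23=0 t=2,i=11
  #.##.|#  b22=1 t=1,i=5
  #.#.#|#  b21=1 t=1,i=11
  #.#..|.  b20=0 t=0,i=4
  #..##|#  b19=1 t=0,i=6
  #..#.|#  b18=1 t=0,i=11
  #...#|.  b17=0 t=2,i=3
  #....|#  b16=1 t=3,i=2
  .####|.  b15=0 t=2,i=12
  .###.|.  b14=0 t=0,i=1
  .##.#|.  b13=0 t=1,i=3
  .##..|#  b12=1 t=1,i=6
  .#.##|#  b11=1 t=1,i=12
  .#.#.|.  b10=0 t=1,i=10
  .#..#|#  b9=1 t=0,i=5
  .#...|.  b8=0 t=2,i=2
  ..###|.  b7=0 t=0,i=0
  ..##.|.  b6=0 t=1,i=2
  ..#.#|#  b5=1 t=1,i=9
  ..#..|.  b4=0 t=0,i=12
  ...##|.  b3=0 t=2,i=4
  ...#.|#  b2=1 t=3,i=7
  ....#|#  b1=1 t=3,i=6
  .....|#  b0=1 t=3,i=3
  bits 01110100011011010001101000100111 = 1953307175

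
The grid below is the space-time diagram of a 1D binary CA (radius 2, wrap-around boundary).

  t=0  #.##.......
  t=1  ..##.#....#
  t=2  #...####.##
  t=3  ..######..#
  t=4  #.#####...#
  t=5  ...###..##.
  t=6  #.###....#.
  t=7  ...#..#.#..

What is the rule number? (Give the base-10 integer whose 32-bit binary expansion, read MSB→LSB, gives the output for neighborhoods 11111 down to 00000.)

3830698908

  [31] ##### => #  t=3,i=4
  [30] ####. => #  t=2,i=6
  [29] ###.# => #  t=2,i=7
  [28] ###.. => .  t=2,i=0
  [27] ##.## => .  t=2,i=8
  [26] ##.#. => #  t=1,i=4
  [25] ##..# => .  t=3,i=8
  [24] ##... => .  t=0,i=4
  [23] #.### => .  t=2,i=9
  [22] #.##. => #  t=0,i=2
  [21] #.#.# => .  t=6,i=0
  [20] #.#.. => #  t=1,i=5
  [19] #..## => .  t=1,i=1
  [18] #..#. => .  t=3,i=9
  [17] #...# => #  t=2,i=2
  [16] #.... => #  t=0,i=5
  [15] .#### => #  t=2,i=5
  [14] .###. => #  t=2,i=10
  [13] .##.# => .  t=1,i=3
  [12] .##.. => #  t=0,i=3
  [11] .#.## => .  t=0,i=1
  [10] .#.#. => .  t=6,i=10
  [9] .#..# => #  t=1,i=0
  [8] .#... => #  t=1,i=6
  [7] ..### => #  t=2,i=4
  [6] ..##. => .  t=1,i=2
  [5] ..#.# => .  t=0,i=0
  [4] ..#.. => #  t=1,i=10
  [3] ...## => #  t=2,i=3
  [2] ...#. => #  t=0,i=10
  [1] ....# => .  t=0,i=9
  [0] ..... => .  t=0,i=6
  bits 11100100010100111101001110011100 = 3830698908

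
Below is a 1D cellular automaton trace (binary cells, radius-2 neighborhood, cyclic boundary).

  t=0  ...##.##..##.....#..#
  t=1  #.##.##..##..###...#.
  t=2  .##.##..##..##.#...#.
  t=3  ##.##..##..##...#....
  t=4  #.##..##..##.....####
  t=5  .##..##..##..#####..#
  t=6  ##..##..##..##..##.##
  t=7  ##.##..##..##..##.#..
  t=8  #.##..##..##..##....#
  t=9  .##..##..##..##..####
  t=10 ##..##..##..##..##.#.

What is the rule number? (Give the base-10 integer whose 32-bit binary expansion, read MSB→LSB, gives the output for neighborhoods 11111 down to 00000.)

  nb #####: next=.  (t=4,i=19, bit31=0)
  nb ####.: next=#  (t=4,i=20, bit30=1)
  nb ###.#: next=.  (t=4,i=0, bit29=0)
  nb ###..: next=#  (t=1,i=15, bit28=1)
  nb ##.##: next=#  (t=0,i=5, bit27=1)
  nb ##.#.: next=.  (t=2,i=14, bit26=0)
  nb ##..#: next=.  (t=0,i=8, bit25=0)
  nb ##...: next=.  (t=0,i=12, bit24=0)
  nb #.###: next=.  (t=6,i=19, bit23=0)
  nb #.##.: next=#  (t=0,i=6, bit22=1)
  nb #.#.#: next=.  (t=1,i=0, bit21=0)
  nb #.#..: next=.  (t=2,i=15, bit20=0)
  nb #..##: next=#  (t=0,i=9, bit19=1)
  nb #..#.: next=#  (t=0,i=19, bit18=1)
  nb #...#: next=.  (t=0,i=1, bit17=0)
  nb #....: next=#  (t=0,i=13, bit16=1)
  nb .####: next=.  (t=4,i=18, bit15=0)
  nb .###.: next=.  (t=1,i=14, bit14=0)
  nb .##.#: next=.  (t=0,i=4, bit13=0)
  nb .##..: next=.  (t=0,i=7, bit12=0)
  nb .#.##: next=#  (t=1,i=1, bit11=1)
  nb .#.#.: next=.  (t=1,i=20, bit10=0)
  nb .#..#: next=.  (t=0,i=18, bit9=0)
  nb .#...: next=#  (t=0,i=0, bit8=1)
  nb ..###: next=#  (t=1,i=13, bit7=1)
  nb ..##.: next=#  (t=0,i=3, bit6=1)
  nb ..#.#: next=#  (t=1,i=19, bit5=1)
  nb ..#..: next=.  (t=0,i=17, bit4=0)
  nb ...##: next=#  (t=0,i=2, bit3=1)
  nb ...#.: next=.  (t=0,i=16, bit2=0)
  nb ....#: next=#  (t=0,i=15, bit1=1)
  nb .....: next=#  (t=0,i=14, bit0=1)
  bits 01011000010011010000100111101011 = 1481443819

1481443819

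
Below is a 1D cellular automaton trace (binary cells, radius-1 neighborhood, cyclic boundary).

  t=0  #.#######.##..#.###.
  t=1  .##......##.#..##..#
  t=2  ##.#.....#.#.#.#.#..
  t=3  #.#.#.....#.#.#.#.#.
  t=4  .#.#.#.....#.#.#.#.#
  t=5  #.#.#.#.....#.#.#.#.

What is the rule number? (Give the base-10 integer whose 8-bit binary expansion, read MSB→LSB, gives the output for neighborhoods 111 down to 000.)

56

  nb ###: next=.  (t=0,i=3, bit7=0)
  nb ##.: next=.  (t=0,i=8, bit6=0)
  nb #.#: next=#  (t=0,i=1, bit5=1)
  nb #..: next=#  (t=0,i=12, bit4=1)
  nb .##: next=#  (t=0,i=2, bit3=1)
  nb .#.: next=.  (t=0,i=0, bit2=0)
  nb ..#: next=.  (t=0,i=13, bit1=0)
  nb ...: next=.  (t=1,i=4, bit0=0)
  bits 00111000 = 56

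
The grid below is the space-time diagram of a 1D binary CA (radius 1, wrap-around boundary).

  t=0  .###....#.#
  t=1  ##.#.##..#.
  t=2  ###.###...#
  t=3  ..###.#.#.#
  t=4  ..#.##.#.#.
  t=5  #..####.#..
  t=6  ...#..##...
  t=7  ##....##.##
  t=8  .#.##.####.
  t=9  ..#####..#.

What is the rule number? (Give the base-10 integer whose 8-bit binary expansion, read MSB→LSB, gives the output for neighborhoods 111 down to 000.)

105

  ### -> .   bit 7 = 0  t=0,i=2
  ##. -> #   bit 6 = 1  t=0,i=3
  #.# -> #   bit 5 = 1  t=0,i=0
  #.. -> .   bit 4 = 0  t=0,i=4
  .## -> #   bit 3 = 1  t=0,i=1
  .#. -> .   bit 2 = 0  t=0,i=8
  ..# -> .   bit 1 = 0  t=0,i=7
  ... -> #   bit 0 = 1  t=0,i=5
  bits 01101001 = 105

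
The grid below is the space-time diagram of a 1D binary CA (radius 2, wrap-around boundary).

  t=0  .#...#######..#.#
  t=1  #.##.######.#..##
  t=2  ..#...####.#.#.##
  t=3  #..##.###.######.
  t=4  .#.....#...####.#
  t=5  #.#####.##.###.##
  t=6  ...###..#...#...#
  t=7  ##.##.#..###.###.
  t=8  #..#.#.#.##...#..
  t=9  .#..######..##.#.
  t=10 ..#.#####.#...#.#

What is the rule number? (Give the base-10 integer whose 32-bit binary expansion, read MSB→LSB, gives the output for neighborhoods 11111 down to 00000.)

3328429959

  [31] ##### => #  t=0,i=7
  [30] ####. => #  t=0,i=10
  [29] ###.# => .  t=1,i=0
  [28] ###.. => .  t=0,i=11
  [27] ##.## => .  t=1,i=1
  [26] ##.#. => #  t=1,i=11
  [25] ##..# => #  t=0,i=12
  [24] ##... => .  t=8,i=11
  [23] #.### => .  t=1,i=5
  [22] #.##. => #  t=1,i=2
  [21] #.#.# => #  t=0,i=16
  [20] #.#.. => .  t=0,i=1
  [19] #..## => .  t=1,i=14
  [18] #..#. => .  t=0,i=13
  [17] #...# => #  t=0,i=3
  [16] #.... => #  t=4,i=3
  [15] .#### => #  t=0,i=6
  [14] .###. => #  t=1,i=16
  [13] .##.# => .  t=1,i=3
  [12] .##.. => .  t=2,i=16
  [11] .#.## => #  t=2,i=14
  [10] .#.#. => #  t=0,i=0
  [9] .#..# => #  t=1,i=13
  [8] .#... => #  t=0,i=2
  [7] ..### => #  t=0,i=5
  [6] ..##. => .  t=3,i=3
  [5] ..#.# => .  t=0,i=14
  [4] ..#.. => .  t=2,i=2
  [3] ...## => .  t=0,i=4
  [2] ...#. => #  t=4,i=6
  [1] ....# => #  t=4,i=5
  [0] ..... => #  t=4,i=4
  bits 11000110011000111100111110000111 = 3328429959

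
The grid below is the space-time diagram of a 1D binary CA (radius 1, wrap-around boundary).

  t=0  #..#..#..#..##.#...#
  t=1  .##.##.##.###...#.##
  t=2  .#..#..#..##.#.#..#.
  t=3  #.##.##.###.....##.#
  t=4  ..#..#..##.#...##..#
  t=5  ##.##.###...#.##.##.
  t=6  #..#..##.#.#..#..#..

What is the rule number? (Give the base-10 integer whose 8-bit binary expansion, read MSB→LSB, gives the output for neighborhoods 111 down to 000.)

154

  nb ###: next=#  (t=1,i=11, bit7=1)
  nb ##.: next=.  (t=0,i=0, bit6=0)
  nb #.#: next=.  (t=0,i=14, bit5=0)
  nb #..: next=#  (t=0,i=1, bit4=1)
  nb .##: next=#  (t=0,i=12, bit3=1)
  nb .#.: next=.  (t=0,i=3, bit2=0)
  nb ..#: next=#  (t=0,i=2, bit1=1)
  nb ...: next=.  (t=0,i=17, bit0=0)
  bits 10011010 = 154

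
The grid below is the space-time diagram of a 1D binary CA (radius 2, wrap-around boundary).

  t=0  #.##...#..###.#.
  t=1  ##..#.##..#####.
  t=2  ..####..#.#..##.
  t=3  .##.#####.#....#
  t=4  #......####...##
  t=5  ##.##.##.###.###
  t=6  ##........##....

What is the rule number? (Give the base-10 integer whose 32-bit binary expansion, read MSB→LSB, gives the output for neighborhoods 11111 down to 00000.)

1999915197

  [31] ##### => .  t=1,i=12
  [30] ####. => #  t=1,i=13
  [29] ###.# => #  t=0,i=12
  [28] ###.. => #  t=2,i=5
  [27] ##.## => .  t=1,i=15
  [26] ##.#. => #  t=0,i=13
  [25] ##..# => #  t=1,i=2
  [24] ##... => #  t=0,i=4
  [23] #.### => .  t=3,i=4
  [22] #.##. => .  t=0,i=2
  [21] #.#.# => #  t=0,i=0
  [20] #.#.. => #  t=2,i=10
  [19] #..## => .  t=0,i=9
  [18] #..#. => #  t=1,i=3
  [17] #...# => .  t=0,i=5
  [16] #.... => .  t=3,i=12
  [15] .#### => .  t=1,i=11
  [14] .###. => #  t=0,i=11
  [13] .##.# => .  t=3,i=2
  [12] .##.. => .  t=0,i=3
  [11] .#.## => #  t=0,i=1
  [10] .#.#. => .  t=0,i=15
  [9] .#..# => .  t=0,i=8
  [8] .#... => .  t=3,i=11
  [7] ..### => #  t=0,i=10
  [6] ..##. => .  t=2,i=13
  [5] ..#.# => #  t=1,i=4
  [4] ..#.. => #  t=0,i=7
  [3] ...## => #  t=2,i=1
  [2] ...#. => #  t=0,i=6
  [1] ....# => .  t=3,i=13
  [0] ..... => #  t=4,i=3
  bits 01110111001101000100100010111101 = 1999915197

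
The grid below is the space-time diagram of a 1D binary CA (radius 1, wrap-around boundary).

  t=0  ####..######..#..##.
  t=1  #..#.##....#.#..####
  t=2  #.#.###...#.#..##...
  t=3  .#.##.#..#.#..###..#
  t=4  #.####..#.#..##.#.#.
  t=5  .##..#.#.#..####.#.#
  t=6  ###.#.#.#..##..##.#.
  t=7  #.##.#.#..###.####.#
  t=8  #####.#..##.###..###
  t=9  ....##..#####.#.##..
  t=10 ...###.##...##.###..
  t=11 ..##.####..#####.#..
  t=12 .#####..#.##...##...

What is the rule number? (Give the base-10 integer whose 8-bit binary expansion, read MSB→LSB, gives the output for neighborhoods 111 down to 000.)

106

  [7] ### => .  t=0,i=1
  [6] ##. => #  t=0,i=3
  [5] #.# => #  t=0,i=19
  [4] #.. => .  t=0,i=4
  [3] .## => #  t=0,i=0
  [2] .#. => .  t=0,i=14
  [1] ..# => #  t=0,i=5
  [0] ... => .  t=1,i=8
  bits 01101010 = 106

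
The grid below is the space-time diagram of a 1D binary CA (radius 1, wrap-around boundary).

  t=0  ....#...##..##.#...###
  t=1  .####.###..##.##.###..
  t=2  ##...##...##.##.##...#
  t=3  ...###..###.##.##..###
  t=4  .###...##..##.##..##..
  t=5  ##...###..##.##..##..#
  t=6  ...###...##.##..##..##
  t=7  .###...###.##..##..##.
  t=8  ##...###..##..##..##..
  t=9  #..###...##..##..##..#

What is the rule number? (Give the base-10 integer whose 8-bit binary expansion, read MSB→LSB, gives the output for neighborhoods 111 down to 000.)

47

  ###|.  b7=0 t=0,i=20
  ##.|.  b6=0 t=0,i=9
  #.#|#  b5=1 t=0,i=14
  #..|.  b4=0 t=0,i=0
  .##|#  b3=1 t=0,i=8
  .#.|#  b2=1 t=0,i=4
  ..#|#  b1=1 t=0,i=3
  ...|#  b0=1 t=0,i=1
  bits 00101111 = 47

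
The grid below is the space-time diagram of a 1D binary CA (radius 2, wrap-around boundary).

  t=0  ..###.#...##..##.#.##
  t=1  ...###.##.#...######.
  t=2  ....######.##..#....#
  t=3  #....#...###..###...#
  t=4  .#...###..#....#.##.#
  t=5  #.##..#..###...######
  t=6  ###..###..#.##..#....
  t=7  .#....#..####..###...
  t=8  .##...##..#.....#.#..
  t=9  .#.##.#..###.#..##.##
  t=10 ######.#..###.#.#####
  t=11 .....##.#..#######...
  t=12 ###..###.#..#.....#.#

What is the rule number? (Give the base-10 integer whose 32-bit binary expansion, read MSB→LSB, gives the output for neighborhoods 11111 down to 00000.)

770109297

  [31] ##### => .  t=1,i=16
  [30] ####. => .  t=1,i=18
  [29] ###.# => #  t=0,i=4
  [28] ###.. => .  t=1,i=19
  [27] ##.## => #  t=1,i=6
  [26] ##.#. => #  t=0,i=5
  [25] ##..# => .  t=0,i=0
  [24] ##... => #  t=1,i=20
  [23] #.### => #  t=10,i=16
  [22] #.##. => #  t=0,i=19
  [21] #.#.# => #  t=0,i=17
  [20] #.#.. => .  t=0,i=6
  [19] #..## => .  t=0,i=1
  [18] #..#. => #  t=2,i=14
  [17] #...# => #  t=0,i=8
  [16] #.... => .  t=1,i=0
  [15] .#### => #  t=1,i=15
  [14] .###. => #  t=0,i=3
  [13] .##.# => #  t=0,i=15
  [12] .##.. => .  t=0,i=11
  [11] .#.## => #  t=0,i=18
  [10] .#.#. => #  t=4,i=0
  [9] .#..# => #  t=5,i=7
  [8] .#... => #  t=0,i=7
  [7] ..### => .  t=0,i=2
  [6] ..##. => #  t=0,i=10
  [5] ..#.# => #  t=4,i=15
  [4] ..#.. => #  t=2,i=15
  [3] ...## => .  t=0,i=9
  [2] ...#. => .  t=2,i=19
  [1] ....# => .  t=1,i=1
  [0] ..... => #  t=8,i=13
  bits 00101101111001101110111101110001 = 770109297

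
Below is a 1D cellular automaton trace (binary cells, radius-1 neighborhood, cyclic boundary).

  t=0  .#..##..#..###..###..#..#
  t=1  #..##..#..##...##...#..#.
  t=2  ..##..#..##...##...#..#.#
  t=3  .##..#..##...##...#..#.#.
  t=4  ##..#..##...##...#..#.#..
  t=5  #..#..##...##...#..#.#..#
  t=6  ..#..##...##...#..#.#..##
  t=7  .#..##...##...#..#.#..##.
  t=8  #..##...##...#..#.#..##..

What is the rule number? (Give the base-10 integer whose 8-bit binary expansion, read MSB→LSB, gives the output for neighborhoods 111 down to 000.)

42

  nb ###: next=.  (t=0,i=12, bit7=0)
  nb ##.: next=.  (t=0,i=5, bit6=0)
  nb #.#: next=#  (t=0,i=0, bit5=1)
  nb #..: next=.  (t=0,i=2, bit4=0)
  nb .##: next=#  (t=0,i=4, bit3=1)
  nb .#.: next=.  (t=0,i=1, bit2=0)
  nb ..#: next=#  (t=0,i=3, bit1=1)
  nb ...: next=.  (t=1,i=13, bit0=0)
  bits 00101010 = 42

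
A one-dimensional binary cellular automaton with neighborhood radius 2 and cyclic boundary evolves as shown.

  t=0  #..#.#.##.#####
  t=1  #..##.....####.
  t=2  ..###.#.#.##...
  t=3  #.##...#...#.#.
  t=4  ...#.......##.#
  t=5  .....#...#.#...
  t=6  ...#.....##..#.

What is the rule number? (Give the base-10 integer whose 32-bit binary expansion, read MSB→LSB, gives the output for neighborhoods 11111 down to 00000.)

2424952034

  nb #####: next=#  (t=0,i=12, bit31=1)
  nb ####.: next=.  (t=0,i=14, bit30=0)
  nb ###.#: next=.  (t=1,i=13, bit29=0)
  nb ###..: next=#  (t=0,i=0, bit28=1)
  nb ##.##: next=.  (t=0,i=9, bit27=0)
  nb ##.#.: next=.  (t=1,i=14, bit26=0)
  nb ##..#: next=.  (t=0,i=1, bit25=0)
  nb ##...: next=.  (t=1,i=5, bit24=0)
  nb #.###: next=#  (t=0,i=10, bit23=1)
  nb #.##.: next=.  (t=0,i=7, bit22=0)
  nb #.#.#: next=.  (t=0,i=5, bit21=0)
  nb #.#..: next=.  (t=1,i=0, bit20=0)
  nb #..##: next=#  (t=1,i=2, bit19=1)
  nb #..#.: next=.  (t=0,i=2, bit18=0)
  nb #...#: next=.  (t=3,i=5, bit17=0)
  nb #....: next=#  (t=1,i=6, bit16=1)
  nb .####: next=#  (t=0,i=11, bit15=1)
  nb .###.: next=#  (t=2,i=3, bit14=1)
  nb .##.#: next=.  (t=0,i=8, bit13=0)
  nb .##..: next=#  (t=1,i=4, bit12=1)
  nb .#.##: next=.  (t=0,i=6, bit11=0)
  nb .#.#.: next=#  (t=0,i=4, bit10=1)
  nb .#..#: next=.  (t=1,i=1, bit9=0)
  nb .#...: next=.  (t=3,i=8, bit8=0)
  nb ..###: next=#  (t=1,i=10, bit7=1)
  nb ..##.: next=#  (t=1,i=3, bit6=1)
  nb ..#.#: next=#  (t=0,i=3, bit5=1)
  nb ..#..: next=.  (t=3,i=7, bit4=0)
  nb ...##: next=.  (t=1,i=9, bit3=0)
  nb ...#.: next=.  (t=3,i=6, bit2=0)
  nb ....#: next=#  (t=1,i=8, bit1=1)
  nb .....: next=.  (t=1,i=7, bit0=0)
  bits 10010000100010011101010011100010 = 2424952034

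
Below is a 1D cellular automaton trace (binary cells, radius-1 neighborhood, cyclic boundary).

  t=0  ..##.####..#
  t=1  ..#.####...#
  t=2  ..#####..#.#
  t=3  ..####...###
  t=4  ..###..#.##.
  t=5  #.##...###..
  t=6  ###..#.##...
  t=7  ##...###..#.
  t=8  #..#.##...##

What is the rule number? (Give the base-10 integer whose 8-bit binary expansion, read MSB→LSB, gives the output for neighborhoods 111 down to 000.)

  ###|#  b7=1 t=0,i=6
  ##.|.  b6=0 t=0,i=3
  #.#|#  b5=1 t=0,i=4
  #..|.  b4=0 t=0,i=0
  .##|#  b3=1 t=0,i=2
  .#.|#  b2=1 t=0,i=11
  ..#|.  b1=0 t=0,i=1
  ...|#  b0=1 t=1,i=9
  bits 10101101 = 173

173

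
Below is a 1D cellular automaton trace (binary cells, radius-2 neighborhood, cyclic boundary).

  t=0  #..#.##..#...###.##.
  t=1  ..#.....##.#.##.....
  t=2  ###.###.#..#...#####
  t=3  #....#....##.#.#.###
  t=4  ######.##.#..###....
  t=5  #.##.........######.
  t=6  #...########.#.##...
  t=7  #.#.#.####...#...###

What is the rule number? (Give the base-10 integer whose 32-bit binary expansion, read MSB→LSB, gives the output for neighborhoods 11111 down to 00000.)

2435269847

  #####|#  b31=1 t=2,i=0
  ####.|.  b30=0 t=2,i=1
  ###.#|.  b29=0 t=0,i=15
  ###..|#  b28=1 t=3,i=0
  ##.##|.  b27=0 t=0,i=16
  ##.#.|.  b26=0 t=0,i=19
  ##..#|.  b25=0 t=0,i=7
  ##...|#  b24=1 t=1,i=15
  #.###|.  b23=0 t=2,i=4
  #.##.|.  b22=0 t=0,i=5
  #.#.#|#  b21=1 t=1,i=11
  #.#..|.  b20=0 t=0,i=0
  #..##|.  b19=0 t=4,i=12
  #..#.|#  b18=1 t=0,i=2
  #...#|#  b17=1 t=0,i=11
  #....|#  b16=1 t=1,i=4
  .####|.  b15=0 t=2,i=16
  .###.|#  b14=1 t=0,i=14
  .##.#|.  b13=0 t=0,i=18
  .##..|.  b12=0 t=0,i=6
  .#.##|.  b11=0 t=0,i=4
  .#.#.|#  b10=1 t=3,i=14
  .#..#|.  b9=0 t=0,i=1
  .#...|.  b8=0 t=0,i=10
  ..###|#  b7=1 t=0,i=13
  ..##.|#  b6=1 t=1,i=8
  ..#.#|.  b5=0 t=0,i=3
  ..#..|#  b4=1 t=0,i=9
  ...##|.  b3=0 t=0,i=12
  ...#.|#  b2=1 t=1,i=1
  ....#|#  b1=1 t=1,i=0
  .....|#  b0=1 t=1,i=5
  bits 10010001001001110100010011010111 = 2435269847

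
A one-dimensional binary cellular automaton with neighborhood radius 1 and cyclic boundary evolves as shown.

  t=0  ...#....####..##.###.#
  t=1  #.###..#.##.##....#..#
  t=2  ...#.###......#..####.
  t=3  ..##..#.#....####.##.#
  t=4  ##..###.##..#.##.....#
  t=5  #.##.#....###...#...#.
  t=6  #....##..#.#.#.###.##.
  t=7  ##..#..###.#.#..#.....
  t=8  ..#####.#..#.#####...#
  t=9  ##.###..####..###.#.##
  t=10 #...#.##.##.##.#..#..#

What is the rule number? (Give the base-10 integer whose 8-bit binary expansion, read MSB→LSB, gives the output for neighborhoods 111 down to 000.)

  nb ###: next=#  (t=0,i=9, bit7=1)
  nb ##.: next=.  (t=0,i=11, bit6=0)
  nb #.#: next=.  (t=0,i=16, bit5=0)
  nb #..: next=#  (t=0,i=0, bit4=1)
  nb .##: next=.  (t=0,i=8, bit3=0)
  nb .#.: next=#  (t=0,i=3, bit2=1)
  nb ..#: next=#  (t=0,i=2, bit1=1)
  nb ...: next=.  (t=0,i=1, bit0=0)
  bits 10010110 = 150

150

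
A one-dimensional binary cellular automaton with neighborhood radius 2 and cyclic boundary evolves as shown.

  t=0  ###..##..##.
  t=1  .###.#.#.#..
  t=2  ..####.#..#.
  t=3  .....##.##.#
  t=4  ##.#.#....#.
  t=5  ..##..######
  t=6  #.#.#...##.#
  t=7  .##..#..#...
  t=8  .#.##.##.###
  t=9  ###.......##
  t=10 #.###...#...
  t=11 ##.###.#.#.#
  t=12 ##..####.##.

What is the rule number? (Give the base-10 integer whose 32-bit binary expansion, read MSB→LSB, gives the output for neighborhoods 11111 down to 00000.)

  nb #####: next=#  (t=5,i=8, bit31=1)
  nb ####.: next=.  (t=2,i=4, bit30=0)
  nb ###.#: next=#  (t=1,i=3, bit29=1)
  nb ###..: next=#  (t=0,i=2, bit28=1)
  nb ##.##: next=.  (t=0,i=11, bit27=0)
  nb ##.#.: next=#  (t=1,i=4, bit26=1)
  nb ##..#: next=#  (t=0,i=3, bit25=1)
  nb ##...: next=#  (t=9,i=3, bit24=1)
  nb #.###: next=.  (t=0,i=0, bit23=0)
  nb #.##.: next=.  (t=3,i=8, bit22=0)
  nb #.#.#: next=#  (t=1,i=5, bit21=1)
  nb #.#..: next=.  (t=1,i=9, bit20=0)
  nb #..##: next=.  (t=0,i=4, bit19=0)
  nb #..#.: next=#  (t=2,i=9, bit18=1)
  nb #...#: next=.  (t=1,i=11, bit17=0)
  nb #....: next=#  (t=3,i=1, bit16=1)
  nb .####: next=.  (t=2,i=3, bit15=0)
  nb .###.: next=#  (t=0,i=1, bit14=1)
  nb .##.#: next=.  (t=0,i=10, bit13=0)
  nb .##..: next=.  (t=0,i=6, bit12=0)
  nb .#.##: next=#  (t=4,i=11, bit11=1)
  nb .#.#.: next=.  (t=1,i=6, bit10=0)
  nb .#..#: next=#  (t=2,i=8, bit9=1)
  nb .#...: next=#  (t=1,i=10, bit8=1)
  nb ..###: next=.  (t=1,i=1, bit7=0)
  nb ..##.: next=#  (t=0,i=5, bit6=1)
  nb ..#.#: next=#  (t=4,i=10, bit5=1)
  nb ..#..: next=.  (t=2,i=10, bit4=0)
  nb ...##: next=.  (t=1,i=0, bit3=0)
  nb ...#.: next=#  (t=4,i=9, bit2=1)
  nb ....#: next=#  (t=3,i=3, bit1=1)
  nb .....: next=.  (t=3,i=2, bit0=0)
  bits 10110111001001010100101101100110 = 3072674662

3072674662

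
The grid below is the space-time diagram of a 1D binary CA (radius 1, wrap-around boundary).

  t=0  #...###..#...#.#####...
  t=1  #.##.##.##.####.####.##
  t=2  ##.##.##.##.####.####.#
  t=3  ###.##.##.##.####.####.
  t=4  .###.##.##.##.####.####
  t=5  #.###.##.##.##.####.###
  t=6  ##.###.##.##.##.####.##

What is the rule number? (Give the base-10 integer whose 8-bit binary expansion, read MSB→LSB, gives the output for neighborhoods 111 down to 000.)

  nb ###: next=#  (t=0,i=5, bit7=1)
  nb ##.: next=#  (t=0,i=6, bit6=1)
  nb #.#: next=#  (t=0,i=14, bit5=1)
  nb #..: next=.  (t=0,i=1, bit4=0)
  nb .##: next=.  (t=0,i=4, bit3=0)
  nb .#.: next=#  (t=0,i=0, bit2=1)
  nb ..#: next=#  (t=0,i=3, bit1=1)
  nb ...: next=#  (t=0,i=2, bit0=1)
  bits 11100111 = 231

231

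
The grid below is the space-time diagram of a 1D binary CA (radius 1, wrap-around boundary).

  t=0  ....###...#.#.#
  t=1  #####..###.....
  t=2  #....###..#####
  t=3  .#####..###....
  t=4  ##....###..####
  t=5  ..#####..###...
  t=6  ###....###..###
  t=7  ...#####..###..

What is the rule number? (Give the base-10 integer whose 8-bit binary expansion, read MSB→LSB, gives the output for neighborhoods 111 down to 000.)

  nb ###: next=.  (t=0,i=5, bit7=0)
  nb ##.: next=.  (t=0,i=6, bit6=0)
  nb #.#: next=.  (t=0,i=11, bit5=0)
  nb #..: next=#  (t=0,i=0, bit4=1)
  nb .##: next=#  (t=0,i=4, bit3=1)
  nb .#.: next=.  (t=0,i=10, bit2=0)
  nb ..#: next=#  (t=0,i=3, bit1=1)
  nb ...: next=#  (t=0,i=1, bit0=1)
  bits 00011011 = 27

27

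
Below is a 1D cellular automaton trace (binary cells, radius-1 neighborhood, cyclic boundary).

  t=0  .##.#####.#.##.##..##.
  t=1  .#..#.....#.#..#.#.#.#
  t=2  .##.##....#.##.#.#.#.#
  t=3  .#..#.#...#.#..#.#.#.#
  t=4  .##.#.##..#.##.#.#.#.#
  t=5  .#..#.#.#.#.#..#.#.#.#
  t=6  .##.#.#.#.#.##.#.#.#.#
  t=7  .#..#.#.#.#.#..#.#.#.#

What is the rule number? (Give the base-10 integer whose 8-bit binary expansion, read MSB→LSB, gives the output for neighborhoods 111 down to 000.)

  ###|.  b7=0 t=0,i=5
  ##.|.  b6=0 t=0,i=2
  #.#|.  b5=0 t=0,i=3
  #..|#  b4=1 t=0,i=17
  .##|#  b3=1 t=0,i=1
  .#.|#  b2=1 t=0,i=10
  ..#|.  b1=0 t=0,i=0
  ...|.  b0=0 t=1,i=6
  bits 00011100 = 28

28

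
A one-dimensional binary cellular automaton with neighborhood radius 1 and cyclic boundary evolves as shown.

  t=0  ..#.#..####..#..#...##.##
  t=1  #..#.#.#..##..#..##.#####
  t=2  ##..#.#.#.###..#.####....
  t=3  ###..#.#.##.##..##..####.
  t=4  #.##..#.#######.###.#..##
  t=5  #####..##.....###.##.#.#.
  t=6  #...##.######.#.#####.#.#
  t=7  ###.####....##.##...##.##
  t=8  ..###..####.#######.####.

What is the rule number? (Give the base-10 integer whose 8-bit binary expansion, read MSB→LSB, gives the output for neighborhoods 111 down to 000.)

121

  [7] ### => .  t=0,i=8
  [6] ##. => #  t=0,i=10
  [5] #.# => #  t=0,i=3
  [4] #.. => #  t=0,i=0
  [3] .## => #  t=0,i=7
  [2] .#. => .  t=0,i=2
  [1] ..# => .  t=0,i=1
  [0] ... => #  t=0,i=18
  bits 01111001 = 121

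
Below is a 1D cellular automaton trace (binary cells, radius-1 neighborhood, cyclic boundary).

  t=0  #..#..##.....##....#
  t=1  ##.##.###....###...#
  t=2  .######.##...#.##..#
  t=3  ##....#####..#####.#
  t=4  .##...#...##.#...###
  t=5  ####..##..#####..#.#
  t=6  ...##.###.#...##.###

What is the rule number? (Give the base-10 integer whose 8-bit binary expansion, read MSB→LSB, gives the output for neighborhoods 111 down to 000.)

  [7] ### => .  t=1,i=0
  [6] ##. => #  t=0,i=0
  [5] #.# => #  t=1,i=2
  [4] #.. => #  t=0,i=1
  [3] .## => #  t=0,i=6
  [2] .#. => #  t=0,i=3
  [1] ..# => .  t=0,i=2
  [0] ... => .  t=0,i=9
  bits 01111100 = 124

124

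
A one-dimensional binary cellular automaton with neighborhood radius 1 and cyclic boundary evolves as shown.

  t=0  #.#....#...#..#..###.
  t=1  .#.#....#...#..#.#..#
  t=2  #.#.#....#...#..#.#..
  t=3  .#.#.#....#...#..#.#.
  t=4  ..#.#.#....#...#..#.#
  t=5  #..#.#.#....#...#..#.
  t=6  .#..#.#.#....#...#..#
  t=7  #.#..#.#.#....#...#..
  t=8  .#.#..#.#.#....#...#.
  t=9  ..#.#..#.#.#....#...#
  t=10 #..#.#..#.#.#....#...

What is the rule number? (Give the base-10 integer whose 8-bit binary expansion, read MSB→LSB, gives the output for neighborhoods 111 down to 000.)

56

  nb ###: next=.  (t=0,i=18, bit7=0)
  nb ##.: next=.  (t=0,i=19, bit6=0)
  nb #.#: next=#  (t=0,i=1, bit5=1)
  nb #..: next=#  (t=0,i=3, bit4=1)
  nb .##: next=#  (t=0,i=17, bit3=1)
  nb .#.: next=.  (t=0,i=0, bit2=0)
  nb ..#: next=.  (t=0,i=6, bit1=0)
  nb ...: next=.  (t=0,i=4, bit0=0)
  bits 00111000 = 56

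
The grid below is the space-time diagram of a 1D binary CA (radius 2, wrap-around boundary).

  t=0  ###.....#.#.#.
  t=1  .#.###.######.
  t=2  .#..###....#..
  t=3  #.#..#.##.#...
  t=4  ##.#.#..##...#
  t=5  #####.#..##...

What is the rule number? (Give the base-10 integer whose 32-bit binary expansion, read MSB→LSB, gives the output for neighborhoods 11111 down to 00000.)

  [31] ##### => .  t=1,i=9
  [30] ####. => #  t=1,i=11
  [29] ###.# => #  t=1,i=5
  [28] ###.. => .  t=0,i=2
  [27] ##.## => #  t=1,i=6
  [26] ##.#. => #  t=3,i=9
  [25] ##..# => .  t=1,i=13
  [24] ##... => #  t=0,i=3
  [23] #.### => .  t=0,i=0
  [22] #.##. => .  t=3,i=7
  [21] #.#.# => #  t=0,i=10
  [20] #.#.. => .  t=3,i=2
  [19] #..## => .  t=2,i=3
  [18] #..#. => .  t=1,i=0
  [17] #...# => .  t=2,i=13
  [16] #.... => #  t=0,i=4
  [15] .#### => .  t=1,i=8
  [14] .###. => #  t=0,i=1
  [13] .##.# => #  t=3,i=8
  [12] .##.. => #  t=4,i=9
  [11] .#.## => .  t=0,i=13
  [10] .#.#. => #  t=0,i=9
  [9] .#..# => #  t=2,i=2
  [8] .#... => .  t=2,i=12
  [7] ..### => .  t=2,i=4
  [6] ..##. => .  t=4,i=8
  [5] ..#.# => #  t=0,i=8
  [4] ..#.. => .  t=2,i=1
  [3] ...## => .  t=4,i=12
  [2] ...#. => #  t=0,i=7
  [1] ....# => .  t=0,i=6
  [0] ..... => #  t=0,i=5
  bits 01101101001000010111011000100101 = 1830909477

1830909477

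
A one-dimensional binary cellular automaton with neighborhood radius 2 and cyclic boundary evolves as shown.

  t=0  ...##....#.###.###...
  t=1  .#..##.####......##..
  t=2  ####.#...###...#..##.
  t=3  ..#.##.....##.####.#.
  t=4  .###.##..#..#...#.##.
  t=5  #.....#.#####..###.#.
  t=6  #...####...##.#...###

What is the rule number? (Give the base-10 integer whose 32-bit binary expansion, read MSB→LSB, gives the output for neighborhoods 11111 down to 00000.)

  nb #####: next=.  (t=5,i=10, bit31=0)
  nb ####.: next=#  (t=1,i=9, bit30=1)
  nb ###.#: next=.  (t=0,i=13, bit29=0)
  nb ###..: next=#  (t=0,i=17, bit28=1)
  nb ##.##: next=.  (t=0,i=14, bit27=0)
  nb ##.#.: next=#  (t=2,i=4, bit26=1)
  nb ##..#: next=.  (t=4,i=7, bit25=0)
  nb ##...: next=#  (t=0,i=5, bit24=1)
  nb #.###: next=.  (t=0,i=11, bit23=0)
  nb #.##.: next=.  (t=3,i=4, bit22=0)
  nb #.#.#: next=#  (t=5,i=19, bit21=1)
  nb #.#..: next=#  (t=2,i=5, bit20=1)
  nb #..##: next=#  (t=1,i=3, bit19=1)
  nb #..#.: next=#  (t=4,i=8, bit18=1)
  nb #...#: next=.  (t=1,i=20, bit17=0)
  nb #....: next=.  (t=0,i=6, bit16=0)
  nb .####: next=.  (t=1,i=8, bit15=0)
  nb .###.: next=.  (t=0,i=12, bit14=0)
  nb .##.#: next=#  (t=1,i=5, bit13=1)
  nb .##..: next=#  (t=0,i=4, bit12=1)
  nb .#.##: next=#  (t=0,i=10, bit11=1)
  nb .#.#.: next=#  (t=5,i=20, bit10=1)
  nb .#..#: next=#  (t=1,i=2, bit9=1)
  nb .#...: next=.  (t=2,i=6, bit8=0)
  nb ..###: next=.  (t=2,i=9, bit7=0)
  nb ..##.: next=.  (t=0,i=3, bit6=0)
  nb ..#.#: next=#  (t=0,i=9, bit5=1)
  nb ..#..: next=#  (t=1,i=1, bit4=1)
  nb ...##: next=.  (t=0,i=2, bit3=0)
  nb ...#.: next=#  (t=0,i=8, bit2=1)
  nb ....#: next=#  (t=0,i=1, bit1=1)
  nb .....: next=.  (t=0,i=0, bit0=0)
  bits 01010101001111000011111000110110 = 1430011446

1430011446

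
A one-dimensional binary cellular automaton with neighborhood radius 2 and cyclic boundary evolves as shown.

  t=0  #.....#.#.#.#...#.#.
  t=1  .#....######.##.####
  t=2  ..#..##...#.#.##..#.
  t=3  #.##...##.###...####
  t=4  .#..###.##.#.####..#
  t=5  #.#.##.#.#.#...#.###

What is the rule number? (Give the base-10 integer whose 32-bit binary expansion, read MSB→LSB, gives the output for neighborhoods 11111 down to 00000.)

1260808120

  ##### -> .   bit 31 = 0  t=1,i=8
  ####. -> #   bit 30 = 1  t=1,i=10
  ###.# -> .   bit 29 = 0  t=1,i=11
  ###.. -> .   bit 28 = 0  t=3,i=12
  ##.## -> #   bit 27 = 1  t=1,i=12
  ##.#. -> .   bit 26 = 0  t=1,i=0
  ##..# -> #   bit 25 = 1  t=2,i=16
  ##... -> #   bit 24 = 1  t=2,i=7
  #.### -> .   bit 23 = 0  t=1,i=16
  #.##. -> .   bit 22 = 0  t=1,i=13
  #.#.# -> #   bit 21 = 1  t=0,i=8
  #.#.. -> .   bit 20 = 0  t=0,i=0
  #..## -> .   bit 19 = 0  t=2,i=4
  #..#. -> #   bit 18 = 1  t=2,i=17
  #...# -> #   bit 17 = 1  t=0,i=14
  #.... -> .   bit 16 = 0  t=0,i=2
  .#### -> .   bit 15 = 0  t=1,i=7
  .###. -> #   bit 14 = 1  t=3,i=11
  .##.# -> #   bit 13 = 1  t=1,i=14
  .##.. -> .   bit 12 = 0  t=2,i=6
  .#.## -> .   bit 11 = 0  t=2,i=13
  .#.#. -> #   bit 10 = 1  t=0,i=7
  .#..# -> #   bit 9 = 1  t=2,i=3
  .#... -> #   bit 8 = 1  t=0,i=1
  ..### -> #   bit 7 = 1  t=1,i=6
  ..##. -> .   bit 6 = 0  t=2,i=5
  ..#.# -> #   bit 5 = 1  t=0,i=6
  ..#.. -> #   bit 4 = 1  t=2,i=2
  ...## -> #   bit 3 = 1  t=1,i=5
  ...#. -> .   bit 2 = 0  t=0,i=5
  ....# -> .   bit 1 = 0  t=0,i=4
  ..... -> .   bit 0 = 0  t=0,i=3
  bits 01001011001001100110011110111000 = 1260808120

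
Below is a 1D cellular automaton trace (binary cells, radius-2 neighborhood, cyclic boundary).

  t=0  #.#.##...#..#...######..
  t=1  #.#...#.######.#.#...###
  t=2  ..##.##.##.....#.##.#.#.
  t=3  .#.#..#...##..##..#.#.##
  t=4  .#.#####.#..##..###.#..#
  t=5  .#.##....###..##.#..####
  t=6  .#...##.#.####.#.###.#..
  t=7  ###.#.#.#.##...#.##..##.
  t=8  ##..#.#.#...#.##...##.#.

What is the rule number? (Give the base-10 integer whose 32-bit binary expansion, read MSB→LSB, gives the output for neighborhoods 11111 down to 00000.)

331211580

  [31] ##### => .  t=0,i=18
  [30] ####. => .  t=0,i=20
  [29] ###.# => .  t=1,i=0
  [28] ###.. => #  t=0,i=21
  [27] ##.## => .  t=2,i=4
  [26] ##.#. => .  t=1,i=1
  [25] ##..# => #  t=0,i=22
  [24] ##... => #  t=0,i=6
  [23] #.### => #  t=1,i=8
  [22] #.##. => .  t=0,i=4
  [21] #.#.# => #  t=0,i=2
  [20] #.#.. => #  t=1,i=2
  [19] #..## => #  t=3,i=13
  [18] #..#. => #  t=0,i=11
  [17] #...# => .  t=0,i=7
  [16] #.... => #  t=2,i=11
  [15] .#### => #  t=0,i=17
  [14] .###. => #  t=4,i=17
  [13] .##.# => #  t=2,i=3
  [12] .##.. => .  t=0,i=5
  [11] .#.## => .  t=0,i=3
  [10] .#.#. => .  t=0,i=1
  [9] .#..# => #  t=0,i=10
  [8] .#... => #  t=0,i=13
  [7] ..### => .  t=0,i=16
  [6] ..##. => .  t=2,i=2
  [5] ..#.# => #  t=0,i=0
  [4] ..#.. => #  t=0,i=9
  [3] ...## => #  t=0,i=15
  [2] ...#. => #  t=0,i=8
  [1] ....# => .  t=2,i=13
  [0] ..... => .  t=2,i=12
  bits 00010011101111011110001100111100 = 331211580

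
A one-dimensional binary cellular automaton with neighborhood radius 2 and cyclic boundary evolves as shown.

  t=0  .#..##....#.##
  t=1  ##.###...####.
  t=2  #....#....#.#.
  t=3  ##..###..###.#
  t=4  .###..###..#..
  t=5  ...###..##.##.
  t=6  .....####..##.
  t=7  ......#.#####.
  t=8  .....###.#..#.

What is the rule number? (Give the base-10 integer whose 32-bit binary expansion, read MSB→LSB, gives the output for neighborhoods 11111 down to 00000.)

911777140

  ##### -> .   bit 31 = 0  t=7,i=10
  ####. -> .   bit 30 = 0  t=1,i=11
  ###.# -> #   bit 29 = 1  t=1,i=12
  ###.. -> #   bit 28 = 1  t=1,i=5
  ##.## -> .   bit 27 = 0  t=1,i=2
  ##.#. -> #   bit 26 = 1  t=0,i=0
  ##..# -> #   bit 25 = 1  t=3,i=2
  ##... -> .   bit 24 = 0  t=0,i=6
  #.### -> .   bit 23 = 0  t=1,i=3
  #.##. -> #   bit 22 = 1  t=0,i=12
  #.#.# -> .   bit 21 = 0  t=2,i=12
  #.#.. -> #   bit 20 = 1  t=0,i=1
  #..## -> #   bit 19 = 1  t=0,i=3
  #..#. -> .   bit 18 = 0  t=4,i=10
  #...# -> .   bit 17 = 0  t=1,i=7
  #.... -> .   bit 16 = 0  t=0,i=7
  .#### -> #   bit 15 = 1  t=1,i=10
  .###. -> .   bit 14 = 0  t=1,i=4
  .##.# -> .   bit 13 = 0  t=0,i=13
  .##.. -> #   bit 12 = 1  t=0,i=5
  .#.## -> #   bit 11 = 1  t=0,i=11
  .#.#. -> #   bit 10 = 1  t=2,i=11
  .#..# -> .   bit 9 = 0  t=0,i=2
  .#... -> #   bit 8 = 1  t=2,i=1
  ..### -> .   bit 7 = 0  t=1,i=9
  ..##. -> #   bit 6 = 1  t=0,i=4
  ..#.# -> #   bit 5 = 1  t=0,i=10
  ..#.. -> #   bit 4 = 1  t=2,i=5
  ...## -> .   bit 3 = 0  t=1,i=8
  ...#. -> #   bit 2 = 1  t=0,i=9
  ....# -> .   bit 1 = 0  t=0,i=8
  ..... -> .   bit 0 = 0  t=6,i=1
  bits 00110110010110001001110101110100 = 911777140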